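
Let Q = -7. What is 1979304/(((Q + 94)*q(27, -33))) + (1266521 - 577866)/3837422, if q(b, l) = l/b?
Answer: -22786054461919/1224137618 ≈ -18614.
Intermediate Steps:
1979304/(((Q + 94)*q(27, -33))) + (1266521 - 577866)/3837422 = 1979304/(((-7 + 94)*(-33/27))) + (1266521 - 577866)/3837422 = 1979304/((87*(-33*1/27))) + 688655*(1/3837422) = 1979304/((87*(-11/9))) + 688655/3837422 = 1979304/(-319/3) + 688655/3837422 = 1979304*(-3/319) + 688655/3837422 = -5937912/319 + 688655/3837422 = -22786054461919/1224137618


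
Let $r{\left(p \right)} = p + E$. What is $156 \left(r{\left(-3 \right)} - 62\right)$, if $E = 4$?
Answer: $-9516$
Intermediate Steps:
$r{\left(p \right)} = 4 + p$ ($r{\left(p \right)} = p + 4 = 4 + p$)
$156 \left(r{\left(-3 \right)} - 62\right) = 156 \left(\left(4 - 3\right) - 62\right) = 156 \left(1 - 62\right) = 156 \left(-61\right) = -9516$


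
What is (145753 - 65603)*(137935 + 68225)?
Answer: 16523724000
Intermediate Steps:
(145753 - 65603)*(137935 + 68225) = 80150*206160 = 16523724000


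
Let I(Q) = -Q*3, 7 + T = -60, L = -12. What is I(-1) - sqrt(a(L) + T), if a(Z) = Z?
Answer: 3 - I*sqrt(79) ≈ 3.0 - 8.8882*I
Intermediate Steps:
T = -67 (T = -7 - 60 = -67)
I(Q) = -3*Q
I(-1) - sqrt(a(L) + T) = -3*(-1) - sqrt(-12 - 67) = 3 - sqrt(-79) = 3 - I*sqrt(79)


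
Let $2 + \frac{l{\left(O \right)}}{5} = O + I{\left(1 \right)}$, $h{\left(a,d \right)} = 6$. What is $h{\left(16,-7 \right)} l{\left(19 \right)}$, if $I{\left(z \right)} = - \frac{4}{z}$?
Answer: $390$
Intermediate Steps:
$l{\left(O \right)} = -30 + 5 O$ ($l{\left(O \right)} = -10 + 5 \left(O - \frac{4}{1}\right) = -10 + 5 \left(O - 4\right) = -10 + 5 \left(-4 + O\right) = -10 + \left(-20 + 5 O\right) = -30 + 5 O$)
$h{\left(16,-7 \right)} l{\left(19 \right)} = 6 \left(-30 + 5 \cdot 19\right) = 6 \left(-30 + 95\right) = 6 \cdot 65 = 390$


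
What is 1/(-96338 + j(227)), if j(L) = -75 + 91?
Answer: -1/96322 ≈ -1.0382e-5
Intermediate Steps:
j(L) = 16
1/(-96338 + j(227)) = 1/(-96338 + 16) = 1/(-96322) = -1/96322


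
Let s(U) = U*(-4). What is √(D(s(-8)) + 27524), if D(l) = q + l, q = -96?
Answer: 2*√6865 ≈ 165.71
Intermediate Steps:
s(U) = -4*U
D(l) = -96 + l
√(D(s(-8)) + 27524) = √((-96 - 4*(-8)) + 27524) = √((-96 + 32) + 27524) = √(-64 + 27524) = √27460 = 2*√6865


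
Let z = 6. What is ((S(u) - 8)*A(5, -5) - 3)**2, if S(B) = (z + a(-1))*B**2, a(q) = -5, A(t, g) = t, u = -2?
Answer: 529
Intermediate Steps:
S(B) = B**2 (S(B) = (6 - 5)*B**2 = 1*B**2 = B**2)
((S(u) - 8)*A(5, -5) - 3)**2 = (((-2)**2 - 8)*5 - 3)**2 = ((4 - 8)*5 - 3)**2 = (-4*5 - 3)**2 = (-20 - 3)**2 = (-23)**2 = 529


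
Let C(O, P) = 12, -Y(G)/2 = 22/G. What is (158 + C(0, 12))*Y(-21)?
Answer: 7480/21 ≈ 356.19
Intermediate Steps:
Y(G) = -44/G
(158 + C(0, 12))*Y(-21) = (158 + 12)*(-44/(-21)) = 170*(-44*(-1/21)) = 170*(44/21) = 7480/21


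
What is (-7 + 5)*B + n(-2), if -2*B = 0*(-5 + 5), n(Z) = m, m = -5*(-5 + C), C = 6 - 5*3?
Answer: 70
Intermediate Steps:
C = -9 (C = 6 - 15 = -9)
m = 70 (m = -5*(-5 - 9) = -5*(-14) = 70)
n(Z) = 70
B = 0 (B = -0*(-5 + 5) = -0*0 = -1/2*0 = 0)
(-7 + 5)*B + n(-2) = (-7 + 5)*0 + 70 = -2*0 + 70 = 0 + 70 = 70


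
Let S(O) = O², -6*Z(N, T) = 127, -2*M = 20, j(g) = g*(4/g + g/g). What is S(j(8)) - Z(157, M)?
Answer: 991/6 ≈ 165.17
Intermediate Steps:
j(g) = g*(1 + 4/g) (j(g) = g*(4/g + 1) = g*(1 + 4/g))
M = -10 (M = -½*20 = -10)
Z(N, T) = -127/6 (Z(N, T) = -⅙*127 = -127/6)
S(j(8)) - Z(157, M) = (4 + 8)² - 1*(-127/6) = 12² + 127/6 = 144 + 127/6 = 991/6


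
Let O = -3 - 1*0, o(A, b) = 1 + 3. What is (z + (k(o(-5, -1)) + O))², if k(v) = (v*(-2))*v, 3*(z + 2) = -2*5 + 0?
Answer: 14641/9 ≈ 1626.8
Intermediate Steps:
o(A, b) = 4
z = -16/3 (z = -2 + (-2*5 + 0)/3 = -2 + (-10 + 0)/3 = -2 + (⅓)*(-10) = -2 - 10/3 = -16/3 ≈ -5.3333)
k(v) = -2*v² (k(v) = (-2*v)*v = -2*v²)
O = -3 (O = -3 + 0 = -3)
(z + (k(o(-5, -1)) + O))² = (-16/3 + (-2*4² - 3))² = (-16/3 + (-2*16 - 3))² = (-16/3 + (-32 - 3))² = (-16/3 - 35)² = (-121/3)² = 14641/9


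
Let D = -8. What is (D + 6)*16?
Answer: -32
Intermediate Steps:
(D + 6)*16 = (-8 + 6)*16 = -2*16 = -32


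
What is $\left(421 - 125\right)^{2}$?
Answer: $87616$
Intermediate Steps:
$\left(421 - 125\right)^{2} = 296^{2} = 87616$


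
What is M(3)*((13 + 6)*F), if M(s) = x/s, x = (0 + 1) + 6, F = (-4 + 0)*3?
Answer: -532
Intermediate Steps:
F = -12 (F = -4*3 = -12)
x = 7 (x = 1 + 6 = 7)
M(s) = 7/s
M(3)*((13 + 6)*F) = (7/3)*((13 + 6)*(-12)) = (7*(1/3))*(19*(-12)) = (7/3)*(-228) = -532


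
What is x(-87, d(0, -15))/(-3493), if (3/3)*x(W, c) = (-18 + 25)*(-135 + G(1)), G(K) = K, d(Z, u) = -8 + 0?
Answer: 134/499 ≈ 0.26854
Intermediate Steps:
d(Z, u) = -8
x(W, c) = -938 (x(W, c) = (-18 + 25)*(-135 + 1) = 7*(-134) = -938)
x(-87, d(0, -15))/(-3493) = -938/(-3493) = -938*(-1/3493) = 134/499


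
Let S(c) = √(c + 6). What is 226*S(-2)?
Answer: 452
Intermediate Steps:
S(c) = √(6 + c)
226*S(-2) = 226*√(6 - 2) = 226*√4 = 226*2 = 452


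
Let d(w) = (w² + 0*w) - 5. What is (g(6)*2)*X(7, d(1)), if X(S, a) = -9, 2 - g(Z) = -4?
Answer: -108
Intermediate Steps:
g(Z) = 6 (g(Z) = 2 - 1*(-4) = 2 + 4 = 6)
d(w) = -5 + w² (d(w) = (w² + 0) - 5 = w² - 5 = -5 + w²)
(g(6)*2)*X(7, d(1)) = (6*2)*(-9) = 12*(-9) = -108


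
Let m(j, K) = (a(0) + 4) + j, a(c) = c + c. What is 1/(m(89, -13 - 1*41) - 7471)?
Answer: -1/7378 ≈ -0.00013554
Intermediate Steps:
a(c) = 2*c
m(j, K) = 4 + j (m(j, K) = (2*0 + 4) + j = (0 + 4) + j = 4 + j)
1/(m(89, -13 - 1*41) - 7471) = 1/((4 + 89) - 7471) = 1/(93 - 7471) = 1/(-7378) = -1/7378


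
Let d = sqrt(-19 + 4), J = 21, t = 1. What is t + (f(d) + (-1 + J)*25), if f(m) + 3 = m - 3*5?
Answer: 483 + I*sqrt(15) ≈ 483.0 + 3.873*I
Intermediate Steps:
d = I*sqrt(15) (d = sqrt(-15) = I*sqrt(15) ≈ 3.873*I)
f(m) = -18 + m (f(m) = -3 + (m - 3*5) = -3 + (m - 15) = -3 + (-15 + m) = -18 + m)
t + (f(d) + (-1 + J)*25) = 1 + ((-18 + I*sqrt(15)) + (-1 + 21)*25) = 1 + ((-18 + I*sqrt(15)) + 20*25) = 1 + ((-18 + I*sqrt(15)) + 500) = 1 + (482 + I*sqrt(15)) = 483 + I*sqrt(15)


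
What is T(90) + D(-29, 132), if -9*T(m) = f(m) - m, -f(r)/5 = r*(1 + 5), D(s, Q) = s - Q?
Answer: 149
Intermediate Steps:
f(r) = -30*r (f(r) = -5*r*(1 + 5) = -5*r*6 = -30*r)
T(m) = 31*m/9 (T(m) = -(-30*m - m)/9 = -(-31)*m/9 = 31*m/9)
T(90) + D(-29, 132) = (31/9)*90 + (-29 - 1*132) = 310 + (-29 - 132) = 310 - 161 = 149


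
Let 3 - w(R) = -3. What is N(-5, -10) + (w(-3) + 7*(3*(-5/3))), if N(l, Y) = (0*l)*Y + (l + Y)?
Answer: -44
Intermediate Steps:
w(R) = 6 (w(R) = 3 - 1*(-3) = 3 + 3 = 6)
N(l, Y) = Y + l (N(l, Y) = 0*Y + (Y + l) = 0 + (Y + l) = Y + l)
N(-5, -10) + (w(-3) + 7*(3*(-5/3))) = (-10 - 5) + (6 + 7*(3*(-5/3))) = -15 + (6 + 7*(3*(-5*⅓))) = -15 + (6 + 7*(3*(-5/3))) = -15 + (6 + 7*(-5)) = -15 + (6 - 35) = -15 - 29 = -44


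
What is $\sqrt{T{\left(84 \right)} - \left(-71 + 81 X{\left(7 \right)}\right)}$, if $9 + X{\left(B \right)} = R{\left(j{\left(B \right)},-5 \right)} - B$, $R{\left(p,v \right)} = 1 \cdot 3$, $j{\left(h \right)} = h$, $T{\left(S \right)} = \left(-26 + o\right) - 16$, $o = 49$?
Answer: $\sqrt{1131} \approx 33.63$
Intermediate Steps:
$T{\left(S \right)} = 7$ ($T{\left(S \right)} = \left(-26 + 49\right) - 16 = 23 - 16 = 7$)
$R{\left(p,v \right)} = 3$
$X{\left(B \right)} = -6 - B$ ($X{\left(B \right)} = -9 - \left(-3 + B\right) = -6 - B$)
$\sqrt{T{\left(84 \right)} - \left(-71 + 81 X{\left(7 \right)}\right)} = \sqrt{7 - \left(-71 + 81 \left(-6 - 7\right)\right)} = \sqrt{7 + \left(71 - -1053\right)} = \sqrt{7 + \left(71 + 1053\right)} = \sqrt{7 + 1124} = \sqrt{1131}$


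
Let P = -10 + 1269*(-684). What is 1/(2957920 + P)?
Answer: 1/2089914 ≈ 4.7849e-7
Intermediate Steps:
P = -868006 (P = -10 - 867996 = -868006)
1/(2957920 + P) = 1/(2957920 - 868006) = 1/2089914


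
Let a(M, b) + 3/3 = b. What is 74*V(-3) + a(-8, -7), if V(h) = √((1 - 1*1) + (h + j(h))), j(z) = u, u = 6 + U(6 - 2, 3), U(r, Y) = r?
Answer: -8 + 74*√7 ≈ 187.79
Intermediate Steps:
u = 10 (u = 6 + (6 - 2) = 6 + 4 = 10)
j(z) = 10
a(M, b) = -1 + b
V(h) = √(10 + h) (V(h) = √((1 - 1*1) + (h + 10)) = √((1 - 1) + (10 + h)) = √(0 + (10 + h)) = √(10 + h))
74*V(-3) + a(-8, -7) = 74*√(10 - 3) + (-1 - 7) = 74*√7 - 8 = -8 + 74*√7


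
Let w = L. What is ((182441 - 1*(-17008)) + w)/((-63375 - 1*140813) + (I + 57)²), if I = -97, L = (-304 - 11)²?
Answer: -149337/101294 ≈ -1.4743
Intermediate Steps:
L = 99225 (L = (-315)² = 99225)
w = 99225
((182441 - 1*(-17008)) + w)/((-63375 - 1*140813) + (I + 57)²) = ((182441 - 1*(-17008)) + 99225)/((-63375 - 1*140813) + (-97 + 57)²) = ((182441 + 17008) + 99225)/((-63375 - 140813) + (-40)²) = (199449 + 99225)/(-204188 + 1600) = 298674/(-202588) = 298674*(-1/202588) = -149337/101294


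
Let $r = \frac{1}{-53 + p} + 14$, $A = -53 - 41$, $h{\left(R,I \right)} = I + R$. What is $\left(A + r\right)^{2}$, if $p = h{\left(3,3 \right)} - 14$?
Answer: $\frac{23824161}{3721} \approx 6402.6$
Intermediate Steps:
$p = -8$ ($p = \left(3 + 3\right) - 14 = 6 - 14 = -8$)
$A = -94$ ($A = -53 - 41 = -94$)
$r = \frac{853}{61}$ ($r = \frac{1}{-53 - 8} + 14 = \frac{1}{-61} + 14 = - \frac{1}{61} + 14 = \frac{853}{61} \approx 13.984$)
$\left(A + r\right)^{2} = \left(-94 + \frac{853}{61}\right)^{2} = \left(- \frac{4881}{61}\right)^{2} = \frac{23824161}{3721}$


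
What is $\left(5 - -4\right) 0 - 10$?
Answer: $-10$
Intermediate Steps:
$\left(5 - -4\right) 0 - 10 = \left(5 + 4\right) 0 - 10 = 9 \cdot 0 - 10 = 0 - 10 = -10$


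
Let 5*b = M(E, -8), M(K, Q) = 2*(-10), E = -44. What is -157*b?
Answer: 628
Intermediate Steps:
M(K, Q) = -20
b = -4 (b = (1/5)*(-20) = -4)
-157*b = -157*(-4) = 628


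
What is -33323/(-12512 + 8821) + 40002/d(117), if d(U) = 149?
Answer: 152612509/549959 ≈ 277.50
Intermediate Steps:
-33323/(-12512 + 8821) + 40002/d(117) = -33323/(-12512 + 8821) + 40002/149 = -33323/(-3691) + 40002*(1/149) = -33323*(-1/3691) + 40002/149 = 33323/3691 + 40002/149 = 152612509/549959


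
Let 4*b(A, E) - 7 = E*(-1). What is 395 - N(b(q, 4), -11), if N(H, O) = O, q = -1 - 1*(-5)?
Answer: 406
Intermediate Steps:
q = 4 (q = -1 + 5 = 4)
b(A, E) = 7/4 - E/4 (b(A, E) = 7/4 + (E*(-1))/4 = 7/4 + (-E)/4 = 7/4 - E/4)
395 - N(b(q, 4), -11) = 395 - 1*(-11) = 395 + 11 = 406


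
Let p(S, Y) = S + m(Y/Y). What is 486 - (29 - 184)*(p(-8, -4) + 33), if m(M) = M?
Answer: 4516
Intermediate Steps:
p(S, Y) = 1 + S (p(S, Y) = S + Y/Y = S + 1 = 1 + S)
486 - (29 - 184)*(p(-8, -4) + 33) = 486 - (29 - 184)*((1 - 8) + 33) = 486 - (-155)*(-7 + 33) = 486 - (-155)*26 = 486 - 1*(-4030) = 486 + 4030 = 4516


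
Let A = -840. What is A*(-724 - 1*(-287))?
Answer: 367080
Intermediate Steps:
A*(-724 - 1*(-287)) = -840*(-724 - 1*(-287)) = -840*(-724 + 287) = -840*(-437) = 367080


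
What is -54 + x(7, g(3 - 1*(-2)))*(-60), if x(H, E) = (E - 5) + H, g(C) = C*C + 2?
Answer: -1794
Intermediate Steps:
g(C) = 2 + C² (g(C) = C² + 2 = 2 + C²)
x(H, E) = -5 + E + H (x(H, E) = (-5 + E) + H = -5 + E + H)
-54 + x(7, g(3 - 1*(-2)))*(-60) = -54 + (-5 + (2 + (3 - 1*(-2))²) + 7)*(-60) = -54 + (-5 + (2 + (3 + 2)²) + 7)*(-60) = -54 + (-5 + (2 + 5²) + 7)*(-60) = -54 + (-5 + (2 + 25) + 7)*(-60) = -54 + (-5 + 27 + 7)*(-60) = -54 + 29*(-60) = -54 - 1740 = -1794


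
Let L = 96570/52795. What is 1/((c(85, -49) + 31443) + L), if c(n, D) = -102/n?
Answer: 52795/1660066401 ≈ 3.1803e-5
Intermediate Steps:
L = 19314/10559 (L = 96570*(1/52795) = 19314/10559 ≈ 1.8292)
1/((c(85, -49) + 31443) + L) = 1/((-102/85 + 31443) + 19314/10559) = 1/((-102*1/85 + 31443) + 19314/10559) = 1/((-6/5 + 31443) + 19314/10559) = 1/(157209/5 + 19314/10559) = 1/(1660066401/52795) = 52795/1660066401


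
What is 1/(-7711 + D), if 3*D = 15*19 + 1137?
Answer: -1/7237 ≈ -0.00013818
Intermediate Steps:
D = 474 (D = (15*19 + 1137)/3 = (285 + 1137)/3 = (⅓)*1422 = 474)
1/(-7711 + D) = 1/(-7711 + 474) = 1/(-7237) = -1/7237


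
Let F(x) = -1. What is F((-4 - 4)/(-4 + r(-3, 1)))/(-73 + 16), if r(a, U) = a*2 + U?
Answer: 1/57 ≈ 0.017544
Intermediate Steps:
r(a, U) = U + 2*a (r(a, U) = 2*a + U = U + 2*a)
F((-4 - 4)/(-4 + r(-3, 1)))/(-73 + 16) = -1/(-73 + 16) = -1/(-57) = -1*(-1/57) = 1/57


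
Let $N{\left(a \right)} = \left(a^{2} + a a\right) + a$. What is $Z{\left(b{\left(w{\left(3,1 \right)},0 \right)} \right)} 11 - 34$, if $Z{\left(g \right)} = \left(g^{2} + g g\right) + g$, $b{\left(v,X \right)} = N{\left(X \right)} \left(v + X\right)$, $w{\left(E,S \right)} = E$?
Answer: $-34$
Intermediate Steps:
$N{\left(a \right)} = a + 2 a^{2}$ ($N{\left(a \right)} = \left(a^{2} + a^{2}\right) + a = 2 a^{2} + a = a + 2 a^{2}$)
$b{\left(v,X \right)} = X \left(1 + 2 X\right) \left(X + v\right)$ ($b{\left(v,X \right)} = X \left(1 + 2 X\right) \left(v + X\right) = X \left(1 + 2 X\right) \left(X + v\right)$)
$Z{\left(g \right)} = g + 2 g^{2}$ ($Z{\left(g \right)} = \left(g^{2} + g^{2}\right) + g = 2 g^{2} + g = g + 2 g^{2}$)
$Z{\left(b{\left(w{\left(3,1 \right)},0 \right)} \right)} 11 - 34 = 0 \left(1 + 2 \cdot 0\right) \left(0 + 3\right) \left(1 + 2 \cdot 0 \left(1 + 2 \cdot 0\right) \left(0 + 3\right)\right) 11 - 34 = 0 \left(1 + 0\right) 3 \left(1 + 2 \cdot 0 \left(1 + 0\right) 3\right) 11 - 34 = 0 \cdot 1 \cdot 3 \left(1 + 2 \cdot 0 \cdot 1 \cdot 3\right) 11 - 34 = 0 \left(1 + 2 \cdot 0\right) 11 - 34 = 0 \left(1 + 0\right) 11 - 34 = 0 \cdot 1 \cdot 11 - 34 = 0 \cdot 11 - 34 = 0 - 34 = -34$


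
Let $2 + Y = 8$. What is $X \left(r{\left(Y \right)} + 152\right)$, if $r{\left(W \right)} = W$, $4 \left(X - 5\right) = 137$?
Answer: $\frac{12403}{2} \approx 6201.5$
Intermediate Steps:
$X = \frac{157}{4}$ ($X = 5 + \frac{1}{4} \cdot 137 = 5 + \frac{137}{4} = \frac{157}{4} \approx 39.25$)
$Y = 6$ ($Y = -2 + 8 = 6$)
$X \left(r{\left(Y \right)} + 152\right) = \frac{157 \left(6 + 152\right)}{4} = \frac{157}{4} \cdot 158 = \frac{12403}{2}$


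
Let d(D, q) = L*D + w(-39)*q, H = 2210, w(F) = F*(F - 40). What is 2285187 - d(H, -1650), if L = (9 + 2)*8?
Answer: 7174357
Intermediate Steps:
w(F) = F*(-40 + F)
L = 88 (L = 11*8 = 88)
d(D, q) = 88*D + 3081*q (d(D, q) = 88*D + (-39*(-40 - 39))*q = 88*D + (-39*(-79))*q = 88*D + 3081*q)
2285187 - d(H, -1650) = 2285187 - (88*2210 + 3081*(-1650)) = 2285187 - (194480 - 5083650) = 2285187 - 1*(-4889170) = 2285187 + 4889170 = 7174357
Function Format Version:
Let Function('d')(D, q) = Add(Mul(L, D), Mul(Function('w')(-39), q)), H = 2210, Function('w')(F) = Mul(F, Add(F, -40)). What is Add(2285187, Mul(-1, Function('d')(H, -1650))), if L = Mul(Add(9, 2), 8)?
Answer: 7174357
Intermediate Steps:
Function('w')(F) = Mul(F, Add(-40, F))
L = 88 (L = Mul(11, 8) = 88)
Function('d')(D, q) = Add(Mul(88, D), Mul(3081, q)) (Function('d')(D, q) = Add(Mul(88, D), Mul(Mul(-39, Add(-40, -39)), q)) = Add(Mul(88, D), Mul(Mul(-39, -79), q)) = Add(Mul(88, D), Mul(3081, q)))
Add(2285187, Mul(-1, Function('d')(H, -1650))) = Add(2285187, Mul(-1, Add(Mul(88, 2210), Mul(3081, -1650)))) = Add(2285187, Mul(-1, Add(194480, -5083650))) = Add(2285187, Mul(-1, -4889170)) = Add(2285187, 4889170) = 7174357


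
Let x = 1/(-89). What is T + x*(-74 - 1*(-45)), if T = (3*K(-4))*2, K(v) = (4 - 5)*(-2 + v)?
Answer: 3233/89 ≈ 36.326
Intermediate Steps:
K(v) = 2 - v (K(v) = -(-2 + v) = 2 - v)
T = 36 (T = (3*(2 - 1*(-4)))*2 = (3*(2 + 4))*2 = (3*6)*2 = 18*2 = 36)
x = -1/89 ≈ -0.011236
T + x*(-74 - 1*(-45)) = 36 - (-74 - 1*(-45))/89 = 36 - (-74 + 45)/89 = 36 - 1/89*(-29) = 36 + 29/89 = 3233/89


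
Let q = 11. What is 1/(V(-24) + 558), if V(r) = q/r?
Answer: 24/13381 ≈ 0.0017936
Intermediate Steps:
V(r) = 11/r
1/(V(-24) + 558) = 1/(11/(-24) + 558) = 1/(11*(-1/24) + 558) = 1/(-11/24 + 558) = 1/(13381/24) = 24/13381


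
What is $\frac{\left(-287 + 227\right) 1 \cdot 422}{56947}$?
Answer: $- \frac{25320}{56947} \approx -0.44462$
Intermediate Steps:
$\frac{\left(-287 + 227\right) 1 \cdot 422}{56947} = \left(-60\right) 422 \cdot \frac{1}{56947} = \left(-25320\right) \frac{1}{56947} = - \frac{25320}{56947}$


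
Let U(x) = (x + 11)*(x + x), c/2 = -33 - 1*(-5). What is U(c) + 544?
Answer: 5584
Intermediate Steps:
c = -56 (c = 2*(-33 - 1*(-5)) = 2*(-33 + 5) = 2*(-28) = -56)
U(x) = 2*x*(11 + x) (U(x) = (11 + x)*(2*x) = 2*x*(11 + x))
U(c) + 544 = 2*(-56)*(11 - 56) + 544 = 2*(-56)*(-45) + 544 = 5040 + 544 = 5584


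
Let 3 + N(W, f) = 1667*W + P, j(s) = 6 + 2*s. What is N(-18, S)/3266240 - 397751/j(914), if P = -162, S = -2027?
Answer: -649602779927/2995142080 ≈ -216.89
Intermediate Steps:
N(W, f) = -165 + 1667*W (N(W, f) = -3 + (1667*W - 162) = -3 + (-162 + 1667*W) = -165 + 1667*W)
N(-18, S)/3266240 - 397751/j(914) = (-165 + 1667*(-18))/3266240 - 397751/(6 + 2*914) = (-165 - 30006)*(1/3266240) - 397751/(6 + 1828) = -30171*1/3266240 - 397751/1834 = -30171/3266240 - 397751*1/1834 = -30171/3266240 - 397751/1834 = -649602779927/2995142080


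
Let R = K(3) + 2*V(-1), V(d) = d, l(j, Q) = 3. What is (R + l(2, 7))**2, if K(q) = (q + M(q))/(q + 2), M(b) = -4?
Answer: 16/25 ≈ 0.64000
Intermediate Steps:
K(q) = (-4 + q)/(2 + q) (K(q) = (q - 4)/(q + 2) = (-4 + q)/(2 + q))
R = -11/5 (R = (-4 + 3)/(2 + 3) + 2*(-1) = -1/5 - 2 = -11/5 ≈ -2.2000)
(R + l(2, 7))**2 = (-11/5 + 3)**2 = (4/5)**2 = 16/25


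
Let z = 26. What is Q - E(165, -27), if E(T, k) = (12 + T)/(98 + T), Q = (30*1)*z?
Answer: 204963/263 ≈ 779.33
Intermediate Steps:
Q = 780 (Q = (30*1)*26 = 30*26 = 780)
E(T, k) = (12 + T)/(98 + T)
Q - E(165, -27) = 780 - (12 + 165)/(98 + 165) = 780 - 177/263 = 204963/263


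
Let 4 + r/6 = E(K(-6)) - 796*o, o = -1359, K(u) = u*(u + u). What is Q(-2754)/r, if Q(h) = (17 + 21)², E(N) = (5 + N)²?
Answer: 722/3263067 ≈ 0.00022126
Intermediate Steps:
K(u) = 2*u² (K(u) = u*(2*u) = 2*u²)
Q(h) = 1444 (Q(h) = 38² = 1444)
r = 6526134 (r = -24 + 6*((5 + 2*(-6)²)² - 796*(-1359)) = -24 + 6*((5 + 2*36)² + 1081764) = -24 + 6*((5 + 72)² + 1081764) = -24 + 6*(77² + 1081764) = -24 + 6*(5929 + 1081764) = -24 + 6*1087693 = -24 + 6526158 = 6526134)
Q(-2754)/r = 1444/6526134 = 1444*(1/6526134) = 722/3263067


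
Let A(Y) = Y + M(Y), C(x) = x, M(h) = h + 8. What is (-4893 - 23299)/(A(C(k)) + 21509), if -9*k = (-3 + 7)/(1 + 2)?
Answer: -761184/580951 ≈ -1.3102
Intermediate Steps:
M(h) = 8 + h
k = -4/27 (k = -(-3 + 7)/(9*(1 + 2)) = -4/(9*3) = -⅑*4/3 = -4/27 ≈ -0.14815)
A(Y) = 8 + 2*Y (A(Y) = Y + (8 + Y) = 8 + 2*Y)
(-4893 - 23299)/(A(C(k)) + 21509) = (-4893 - 23299)/((8 + 2*(-4/27)) + 21509) = -28192/((8 - 8/27) + 21509) = -28192/(208/27 + 21509) = -28192/580951/27 = -28192*27/580951 = -761184/580951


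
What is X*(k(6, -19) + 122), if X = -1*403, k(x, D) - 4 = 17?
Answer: -57629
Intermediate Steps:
k(x, D) = 21 (k(x, D) = 4 + 17 = 21)
X = -403
X*(k(6, -19) + 122) = -403*(21 + 122) = -403*143 = -57629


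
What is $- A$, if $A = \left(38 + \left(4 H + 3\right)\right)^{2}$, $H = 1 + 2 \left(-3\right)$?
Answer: $-441$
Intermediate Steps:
$H = -5$ ($H = 1 - 6 = -5$)
$A = 441$ ($A = \left(38 + \left(4 \left(-5\right) + 3\right)\right)^{2} = \left(38 + \left(-20 + 3\right)\right)^{2} = \left(38 - 17\right)^{2} = 21^{2} = 441$)
$- A = \left(-1\right) 441 = -441$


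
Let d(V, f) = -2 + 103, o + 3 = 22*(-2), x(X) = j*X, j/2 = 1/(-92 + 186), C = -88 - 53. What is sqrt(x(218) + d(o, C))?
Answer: sqrt(233355)/47 ≈ 10.278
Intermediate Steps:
C = -141
j = 1/47 (j = 2/(-92 + 186) = 2/94 = 2*(1/94) = 1/47 ≈ 0.021277)
x(X) = X/47
o = -47 (o = -3 + 22*(-2) = -3 - 44 = -47)
d(V, f) = 101
sqrt(x(218) + d(o, C)) = sqrt((1/47)*218 + 101) = sqrt(218/47 + 101) = sqrt(4965/47) = sqrt(233355)/47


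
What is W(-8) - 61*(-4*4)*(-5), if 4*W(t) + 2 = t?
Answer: -9765/2 ≈ -4882.5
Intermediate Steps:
W(t) = -1/2 + t/4
W(-8) - 61*(-4*4)*(-5) = (-1/2 + (1/4)*(-8)) - 61*(-4*4)*(-5) = (-1/2 - 2) - (-976)*(-5) = -5/2 - 61*80 = -5/2 - 4880 = -9765/2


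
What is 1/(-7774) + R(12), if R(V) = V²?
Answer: 1119455/7774 ≈ 144.00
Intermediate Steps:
1/(-7774) + R(12) = 1/(-7774) + 12² = -1/7774 + 144 = 1119455/7774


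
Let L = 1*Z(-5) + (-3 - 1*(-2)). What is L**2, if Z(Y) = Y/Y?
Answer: 0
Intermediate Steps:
Z(Y) = 1
L = 0 (L = 1*1 + (-3 - 1*(-2)) = 1 + (-3 + 2) = 1 - 1 = 0)
L**2 = 0**2 = 0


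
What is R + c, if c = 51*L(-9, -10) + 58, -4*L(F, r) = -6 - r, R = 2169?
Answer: 2176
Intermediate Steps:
L(F, r) = 3/2 + r/4 (L(F, r) = -(-6 - r)/4 = 3/2 + r/4)
c = 7 (c = 51*(3/2 + (¼)*(-10)) + 58 = 51*(3/2 - 5/2) + 58 = 51*(-1) + 58 = -51 + 58 = 7)
R + c = 2169 + 7 = 2176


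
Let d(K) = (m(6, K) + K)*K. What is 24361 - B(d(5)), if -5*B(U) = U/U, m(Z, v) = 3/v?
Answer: 121806/5 ≈ 24361.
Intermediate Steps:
d(K) = K*(K + 3/K) (d(K) = (3/K + K)*K = (K + 3/K)*K = K*(K + 3/K))
B(U) = -⅕ (B(U) = -U/(5*U) = -⅕*1 = -⅕)
24361 - B(d(5)) = 24361 - 1*(-⅕) = 24361 + ⅕ = 121806/5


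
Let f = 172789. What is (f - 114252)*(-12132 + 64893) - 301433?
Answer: 3088169224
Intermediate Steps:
(f - 114252)*(-12132 + 64893) - 301433 = (172789 - 114252)*(-12132 + 64893) - 301433 = 58537*52761 - 301433 = 3088470657 - 301433 = 3088169224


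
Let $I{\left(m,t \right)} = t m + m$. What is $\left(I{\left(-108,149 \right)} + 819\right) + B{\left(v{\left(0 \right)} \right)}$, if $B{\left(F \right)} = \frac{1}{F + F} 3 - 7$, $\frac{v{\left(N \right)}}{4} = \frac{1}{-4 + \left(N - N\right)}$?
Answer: $- \frac{30779}{2} \approx -15390.0$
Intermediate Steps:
$v{\left(N \right)} = -1$ ($v{\left(N \right)} = \frac{4}{-4 + \left(N - N\right)} = \frac{4}{-4 + 0} = \frac{4}{-4} = 4 \left(- \frac{1}{4}\right) = -1$)
$I{\left(m,t \right)} = m + m t$ ($I{\left(m,t \right)} = m t + m = m + m t$)
$B{\left(F \right)} = -7 + \frac{3}{2 F}$ ($B{\left(F \right)} = \frac{1}{2 F} 3 - 7 = \frac{3}{2 F} - 7 = -7 + \frac{3}{2 F}$)
$\left(I{\left(-108,149 \right)} + 819\right) + B{\left(v{\left(0 \right)} \right)} = \left(- 108 \left(1 + 149\right) + 819\right) - \left(7 - \frac{3}{2 \left(-1\right)}\right) = \left(\left(-108\right) 150 + 819\right) + \left(-7 + \frac{3}{2} \left(-1\right)\right) = \left(-16200 + 819\right) - \frac{17}{2} = -15381 - \frac{17}{2} = - \frac{30779}{2}$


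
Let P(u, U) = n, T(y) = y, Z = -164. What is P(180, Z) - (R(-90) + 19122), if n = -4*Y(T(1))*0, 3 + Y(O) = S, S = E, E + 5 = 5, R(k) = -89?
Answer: -19033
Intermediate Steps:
E = 0 (E = -5 + 5 = 0)
S = 0
Y(O) = -3 (Y(O) = -3 + 0 = -3)
n = 0 (n = -4*(-3)*0 = 12*0 = 0)
P(u, U) = 0
P(180, Z) - (R(-90) + 19122) = 0 - (-89 + 19122) = 0 - 1*19033 = 0 - 19033 = -19033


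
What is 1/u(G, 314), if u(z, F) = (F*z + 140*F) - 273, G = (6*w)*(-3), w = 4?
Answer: 1/21079 ≈ 4.7441e-5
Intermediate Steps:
G = -72 (G = (6*4)*(-3) = 24*(-3) = -72)
u(z, F) = -273 + 140*F + F*z (u(z, F) = (140*F + F*z) - 273 = -273 + 140*F + F*z)
1/u(G, 314) = 1/(-273 + 140*314 + 314*(-72)) = 1/(-273 + 43960 - 22608) = 1/21079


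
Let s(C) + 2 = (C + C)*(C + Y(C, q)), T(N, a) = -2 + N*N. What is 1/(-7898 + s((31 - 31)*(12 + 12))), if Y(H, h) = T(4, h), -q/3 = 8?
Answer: -1/7900 ≈ -0.00012658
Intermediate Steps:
q = -24 (q = -3*8 = -24)
T(N, a) = -2 + N²
Y(H, h) = 14 (Y(H, h) = -2 + 4² = -2 + 16 = 14)
s(C) = -2 + 2*C*(14 + C) (s(C) = -2 + (C + C)*(C + 14) = -2 + (2*C)*(14 + C) = -2 + 2*C*(14 + C))
1/(-7898 + s((31 - 31)*(12 + 12))) = 1/(-7898 + (-2 + 2*((31 - 31)*(12 + 12))² + 28*((31 - 31)*(12 + 12)))) = 1/(-7898 + (-2 + 2*(0*24)² + 28*(0*24))) = 1/(-7898 + (-2 + 2*0² + 28*0)) = 1/(-7898 + (-2 + 2*0 + 0)) = 1/(-7898 + (-2 + 0 + 0)) = 1/(-7898 - 2) = 1/(-7900) = -1/7900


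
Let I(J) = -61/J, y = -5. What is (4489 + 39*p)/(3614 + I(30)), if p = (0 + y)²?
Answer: 163920/108359 ≈ 1.5127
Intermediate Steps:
p = 25 (p = (0 - 5)² = (-5)² = 25)
(4489 + 39*p)/(3614 + I(30)) = (4489 + 39*25)/(3614 - 61/30) = (4489 + 975)/(3614 - 61*1/30) = 5464/(3614 - 61/30) = 5464/(108359/30) = 5464*(30/108359) = 163920/108359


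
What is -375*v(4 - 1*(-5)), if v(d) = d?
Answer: -3375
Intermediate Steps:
-375*v(4 - 1*(-5)) = -375*(4 - 1*(-5)) = -375*(4 + 5) = -375*9 = -3375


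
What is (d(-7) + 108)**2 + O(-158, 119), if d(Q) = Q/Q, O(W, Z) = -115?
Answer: 11766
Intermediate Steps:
d(Q) = 1
(d(-7) + 108)**2 + O(-158, 119) = (1 + 108)**2 - 115 = 109**2 - 115 = 11881 - 115 = 11766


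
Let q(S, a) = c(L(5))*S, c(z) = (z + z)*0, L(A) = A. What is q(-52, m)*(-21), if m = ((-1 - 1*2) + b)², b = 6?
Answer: 0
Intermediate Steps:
c(z) = 0 (c(z) = (2*z)*0 = 0)
m = 9 (m = ((-1 - 1*2) + 6)² = ((-1 - 2) + 6)² = (-3 + 6)² = 3² = 9)
q(S, a) = 0 (q(S, a) = 0*S = 0)
q(-52, m)*(-21) = 0*(-21) = 0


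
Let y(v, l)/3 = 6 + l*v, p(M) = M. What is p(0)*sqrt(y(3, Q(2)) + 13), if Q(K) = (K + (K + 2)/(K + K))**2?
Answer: 0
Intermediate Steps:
Q(K) = (K + (2 + K)/(2*K))**2 (Q(K) = (K + (2 + K)/((2*K)))**2 = (K + (2 + K)*(1/(2*K)))**2 = (K + (2 + K)/(2*K))**2)
y(v, l) = 18 + 3*l*v (y(v, l) = 3*(6 + l*v) = 18 + 3*l*v)
p(0)*sqrt(y(3, Q(2)) + 13) = 0*sqrt((18 + 3*((1/4)*(2 + 2 + 2*2**2)**2/2**2)*3) + 13) = 0*sqrt((18 + 3*((1/4)*(1/4)*(2 + 2 + 2*4)**2)*3) + 13) = 0*sqrt((18 + 3*((1/4)*(1/4)*(2 + 2 + 8)**2)*3) + 13) = 0*sqrt((18 + 3*((1/4)*(1/4)*12**2)*3) + 13) = 0*sqrt((18 + 3*((1/4)*(1/4)*144)*3) + 13) = 0*sqrt((18 + 3*9*3) + 13) = 0*sqrt((18 + 81) + 13) = 0*sqrt(99 + 13) = 0*sqrt(112) = 0*(4*sqrt(7)) = 0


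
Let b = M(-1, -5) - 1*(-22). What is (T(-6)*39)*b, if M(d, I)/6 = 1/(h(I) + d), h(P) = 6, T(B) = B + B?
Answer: -54288/5 ≈ -10858.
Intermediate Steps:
T(B) = 2*B
M(d, I) = 6/(6 + d)
b = 116/5 (b = 6/(6 - 1) - 1*(-22) = 6/5 + 22 = 116/5 ≈ 23.200)
(T(-6)*39)*b = ((2*(-6))*39)*(116/5) = -12*39*(116/5) = -468*116/5 = -54288/5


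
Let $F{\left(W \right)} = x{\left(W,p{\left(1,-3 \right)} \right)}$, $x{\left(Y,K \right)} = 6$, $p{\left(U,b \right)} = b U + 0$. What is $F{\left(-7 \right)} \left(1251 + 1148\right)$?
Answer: $14394$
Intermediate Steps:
$p{\left(U,b \right)} = U b$ ($p{\left(U,b \right)} = U b + 0 = U b$)
$F{\left(W \right)} = 6$
$F{\left(-7 \right)} \left(1251 + 1148\right) = 6 \left(1251 + 1148\right) = 6 \cdot 2399 = 14394$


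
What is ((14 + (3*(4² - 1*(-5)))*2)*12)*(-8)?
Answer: -13440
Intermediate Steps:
((14 + (3*(4² - 1*(-5)))*2)*12)*(-8) = ((14 + (3*(16 + 5))*2)*12)*(-8) = ((14 + (3*21)*2)*12)*(-8) = ((14 + 63*2)*12)*(-8) = ((14 + 126)*12)*(-8) = (140*12)*(-8) = 1680*(-8) = -13440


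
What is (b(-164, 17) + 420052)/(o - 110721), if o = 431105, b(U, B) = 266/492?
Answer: 103332925/78814464 ≈ 1.3111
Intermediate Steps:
b(U, B) = 133/246 (b(U, B) = 266*(1/492) = 133/246)
(b(-164, 17) + 420052)/(o - 110721) = (133/246 + 420052)/(431105 - 110721) = (103332925/246)/320384 = (103332925/246)*(1/320384) = 103332925/78814464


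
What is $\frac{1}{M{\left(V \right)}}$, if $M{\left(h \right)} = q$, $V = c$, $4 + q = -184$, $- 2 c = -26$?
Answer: $- \frac{1}{188} \approx -0.0053191$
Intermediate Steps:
$c = 13$ ($c = \left(- \frac{1}{2}\right) \left(-26\right) = 13$)
$q = -188$ ($q = -4 - 184 = -188$)
$V = 13$
$M{\left(h \right)} = -188$
$\frac{1}{M{\left(V \right)}} = \frac{1}{-188} = - \frac{1}{188}$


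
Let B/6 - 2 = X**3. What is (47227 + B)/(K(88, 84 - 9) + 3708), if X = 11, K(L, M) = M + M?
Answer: 55225/3858 ≈ 14.314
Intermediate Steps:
K(L, M) = 2*M
B = 7998 (B = 12 + 6*11**3 = 12 + 6*1331 = 12 + 7986 = 7998)
(47227 + B)/(K(88, 84 - 9) + 3708) = (47227 + 7998)/(2*(84 - 9) + 3708) = 55225/(2*75 + 3708) = 55225/(150 + 3708) = 55225/3858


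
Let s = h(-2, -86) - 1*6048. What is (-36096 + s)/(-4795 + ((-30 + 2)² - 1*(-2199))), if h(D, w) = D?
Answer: 21073/906 ≈ 23.259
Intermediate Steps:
s = -6050 (s = -2 - 1*6048 = -2 - 6048 = -6050)
(-36096 + s)/(-4795 + ((-30 + 2)² - 1*(-2199))) = (-36096 - 6050)/(-4795 + ((-30 + 2)² - 1*(-2199))) = -42146/(-4795 + ((-28)² + 2199)) = -42146/(-4795 + (784 + 2199)) = -42146/(-4795 + 2983) = -42146/(-1812) = -42146*(-1/1812) = 21073/906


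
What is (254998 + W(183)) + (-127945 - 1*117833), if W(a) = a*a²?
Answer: 6137707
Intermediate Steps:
W(a) = a³
(254998 + W(183)) + (-127945 - 1*117833) = (254998 + 183³) + (-127945 - 1*117833) = (254998 + 6128487) + (-127945 - 117833) = 6383485 - 245778 = 6137707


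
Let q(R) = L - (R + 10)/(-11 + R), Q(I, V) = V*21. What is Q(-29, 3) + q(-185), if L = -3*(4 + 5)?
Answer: 983/28 ≈ 35.107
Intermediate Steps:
Q(I, V) = 21*V
L = -27 (L = -3*9 = -27)
q(R) = -27 - (10 + R)/(-11 + R) (q(R) = -27 - (R + 10)/(-11 + R) = -27 - (10 + R)/(-11 + R))
Q(-29, 3) + q(-185) = 21*3 + 7*(41 - 4*(-185))/(-11 - 185) = 63 + 7*(41 + 740)/(-196) = 63 + 7*(-1/196)*781 = 63 - 781/28 = 983/28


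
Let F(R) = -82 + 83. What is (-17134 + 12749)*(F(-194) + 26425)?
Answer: -115878010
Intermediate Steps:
F(R) = 1
(-17134 + 12749)*(F(-194) + 26425) = (-17134 + 12749)*(1 + 26425) = -4385*26426 = -115878010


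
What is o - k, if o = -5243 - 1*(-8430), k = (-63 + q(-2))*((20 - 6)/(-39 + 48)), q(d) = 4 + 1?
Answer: 29495/9 ≈ 3277.2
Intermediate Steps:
q(d) = 5
k = -812/9 (k = (-63 + 5)*((20 - 6)/(-39 + 48)) = -812/9 ≈ -90.222)
o = 3187 (o = -5243 + 8430 = 3187)
o - k = 3187 - 1*(-812/9) = 3187 + 812/9 = 29495/9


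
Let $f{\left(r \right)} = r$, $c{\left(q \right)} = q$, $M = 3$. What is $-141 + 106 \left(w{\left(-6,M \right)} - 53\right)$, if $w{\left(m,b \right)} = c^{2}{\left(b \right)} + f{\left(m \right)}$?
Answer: $-5441$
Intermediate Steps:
$w{\left(m,b \right)} = m + b^{2}$ ($w{\left(m,b \right)} = b^{2} + m = m + b^{2}$)
$-141 + 106 \left(w{\left(-6,M \right)} - 53\right) = -141 + 106 \left(\left(-6 + 3^{2}\right) - 53\right) = -141 + 106 \left(\left(-6 + 9\right) - 53\right) = -141 + 106 \left(3 - 53\right) = -141 + 106 \left(-50\right) = -141 - 5300 = -5441$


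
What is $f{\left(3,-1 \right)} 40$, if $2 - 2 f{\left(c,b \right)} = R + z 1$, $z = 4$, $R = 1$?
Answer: $-60$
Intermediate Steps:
$f{\left(c,b \right)} = - \frac{3}{2}$ ($f{\left(c,b \right)} = 1 - \frac{1 + 4 \cdot 1}{2} = 1 - \frac{1 + 4}{2} = 1 - \frac{5}{2} = - \frac{3}{2}$)
$f{\left(3,-1 \right)} 40 = \left(- \frac{3}{2}\right) 40 = -60$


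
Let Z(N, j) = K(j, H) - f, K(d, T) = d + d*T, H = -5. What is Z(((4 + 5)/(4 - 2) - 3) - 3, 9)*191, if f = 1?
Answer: -7067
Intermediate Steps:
K(d, T) = d + T*d
Z(N, j) = -1 - 4*j (Z(N, j) = j*(1 - 5) - 1*1 = j*(-4) - 1 = -4*j - 1 = -1 - 4*j)
Z(((4 + 5)/(4 - 2) - 3) - 3, 9)*191 = (-1 - 4*9)*191 = (-1 - 36)*191 = -37*191 = -7067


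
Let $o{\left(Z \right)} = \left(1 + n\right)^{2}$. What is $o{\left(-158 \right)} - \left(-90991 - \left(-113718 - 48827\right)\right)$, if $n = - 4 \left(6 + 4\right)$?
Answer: $-70033$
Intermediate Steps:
$n = -40$ ($n = \left(-4\right) 10 = -40$)
$o{\left(Z \right)} = 1521$ ($o{\left(Z \right)} = \left(1 - 40\right)^{2} = \left(-39\right)^{2} = 1521$)
$o{\left(-158 \right)} - \left(-90991 - \left(-113718 - 48827\right)\right) = 1521 - \left(-90991 - \left(-113718 - 48827\right)\right) = 1521 - \left(-90991 - -162545\right) = 1521 - \left(-90991 + 162545\right) = 1521 - 71554 = -70033$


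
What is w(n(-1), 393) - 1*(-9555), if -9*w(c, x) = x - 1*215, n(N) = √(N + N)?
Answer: 85817/9 ≈ 9535.2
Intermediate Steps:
n(N) = √2*√N (n(N) = √(2*N) = √2*√N)
w(c, x) = 215/9 - x/9 (w(c, x) = -(x - 1*215)/9 = -(x - 215)/9 = -(-215 + x)/9 = 215/9 - x/9)
w(n(-1), 393) - 1*(-9555) = (215/9 - ⅑*393) - 1*(-9555) = (215/9 - 131/3) + 9555 = -178/9 + 9555 = 85817/9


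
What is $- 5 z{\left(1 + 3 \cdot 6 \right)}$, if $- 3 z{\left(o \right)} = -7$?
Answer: $- \frac{35}{3} \approx -11.667$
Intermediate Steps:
$z{\left(o \right)} = \frac{7}{3}$ ($z{\left(o \right)} = \left(- \frac{1}{3}\right) \left(-7\right) = \frac{7}{3}$)
$- 5 z{\left(1 + 3 \cdot 6 \right)} = \left(-5\right) \frac{7}{3} = - \frac{35}{3}$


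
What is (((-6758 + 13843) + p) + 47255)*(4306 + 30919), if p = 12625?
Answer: 2358842125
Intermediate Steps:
(((-6758 + 13843) + p) + 47255)*(4306 + 30919) = (((-6758 + 13843) + 12625) + 47255)*(4306 + 30919) = ((7085 + 12625) + 47255)*35225 = (19710 + 47255)*35225 = 66965*35225 = 2358842125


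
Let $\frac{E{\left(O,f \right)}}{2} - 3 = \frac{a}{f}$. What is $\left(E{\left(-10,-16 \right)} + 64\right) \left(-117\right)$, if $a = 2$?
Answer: $- \frac{32643}{4} \approx -8160.8$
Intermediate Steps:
$E{\left(O,f \right)} = 6 + \frac{4}{f}$ ($E{\left(O,f \right)} = 6 + 2 \frac{2}{f} = 6 + \frac{4}{f}$)
$\left(E{\left(-10,-16 \right)} + 64\right) \left(-117\right) = \left(\left(6 + \frac{4}{-16}\right) + 64\right) \left(-117\right) = \left(\left(6 + 4 \left(- \frac{1}{16}\right)\right) + 64\right) \left(-117\right) = \left(\left(6 - \frac{1}{4}\right) + 64\right) \left(-117\right) = \left(\frac{23}{4} + 64\right) \left(-117\right) = \frac{279}{4} \left(-117\right) = - \frac{32643}{4}$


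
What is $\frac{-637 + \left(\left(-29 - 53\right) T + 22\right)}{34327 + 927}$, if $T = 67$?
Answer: $- \frac{6109}{35254} \approx -0.17329$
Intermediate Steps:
$\frac{-637 + \left(\left(-29 - 53\right) T + 22\right)}{34327 + 927} = \frac{-637 + \left(\left(-29 - 53\right) 67 + 22\right)}{34327 + 927} = \frac{-637 + \left(\left(-29 - 53\right) 67 + 22\right)}{35254} = \left(-637 + \left(\left(-82\right) 67 + 22\right)\right) \frac{1}{35254} = \left(-637 + \left(-5494 + 22\right)\right) \frac{1}{35254} = \left(-637 - 5472\right) \frac{1}{35254} = \left(-6109\right) \frac{1}{35254} = - \frac{6109}{35254}$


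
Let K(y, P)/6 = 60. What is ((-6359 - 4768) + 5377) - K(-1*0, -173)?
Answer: -6110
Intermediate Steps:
K(y, P) = 360 (K(y, P) = 6*60 = 360)
((-6359 - 4768) + 5377) - K(-1*0, -173) = ((-6359 - 4768) + 5377) - 1*360 = (-11127 + 5377) - 360 = -5750 - 360 = -6110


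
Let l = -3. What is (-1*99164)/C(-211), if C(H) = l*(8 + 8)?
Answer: 24791/12 ≈ 2065.9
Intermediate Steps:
C(H) = -48 (C(H) = -3*(8 + 8) = -3*16 = -48)
(-1*99164)/C(-211) = -1*99164/(-48) = -99164*(-1/48) = 24791/12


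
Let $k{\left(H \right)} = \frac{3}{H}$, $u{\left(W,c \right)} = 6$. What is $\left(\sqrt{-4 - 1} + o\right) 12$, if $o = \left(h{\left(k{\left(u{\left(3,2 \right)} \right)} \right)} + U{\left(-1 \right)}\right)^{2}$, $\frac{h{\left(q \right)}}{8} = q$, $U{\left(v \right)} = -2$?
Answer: $48 + 12 i \sqrt{5} \approx 48.0 + 26.833 i$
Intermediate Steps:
$h{\left(q \right)} = 8 q$
$o = 4$ ($o = \left(8 \cdot \frac{3}{6} - 2\right)^{2} = \left(8 \cdot 3 \cdot \frac{1}{6} - 2\right)^{2} = \left(8 \cdot \frac{1}{2} - 2\right)^{2} = \left(4 - 2\right)^{2} = 2^{2} = 4$)
$\left(\sqrt{-4 - 1} + o\right) 12 = \left(\sqrt{-4 - 1} + 4\right) 12 = \left(\sqrt{-5} + 4\right) 12 = \left(i \sqrt{5} + 4\right) 12 = \left(4 + i \sqrt{5}\right) 12 = 48 + 12 i \sqrt{5}$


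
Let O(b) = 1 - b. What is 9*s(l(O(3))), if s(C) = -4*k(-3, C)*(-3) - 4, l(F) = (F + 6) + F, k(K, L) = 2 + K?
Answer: -144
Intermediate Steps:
l(F) = 6 + 2*F (l(F) = (6 + F) + F = 6 + 2*F)
s(C) = -16 (s(C) = -4*(2 - 3)*(-3) - 4 = -4*(-1)*(-3) - 4 = 4*(-3) - 4 = -12 - 4 = -16)
9*s(l(O(3))) = 9*(-16) = -144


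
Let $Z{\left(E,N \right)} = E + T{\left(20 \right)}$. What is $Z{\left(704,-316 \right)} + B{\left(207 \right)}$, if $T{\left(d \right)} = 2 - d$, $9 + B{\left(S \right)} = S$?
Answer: $884$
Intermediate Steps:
$B{\left(S \right)} = -9 + S$
$Z{\left(E,N \right)} = -18 + E$ ($Z{\left(E,N \right)} = E + \left(2 - 20\right) = E - 18 = -18 + E$)
$Z{\left(704,-316 \right)} + B{\left(207 \right)} = \left(-18 + 704\right) + \left(-9 + 207\right) = 686 + 198 = 884$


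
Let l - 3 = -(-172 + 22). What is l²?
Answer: 23409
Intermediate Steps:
l = 153 (l = 3 - (-172 + 22) = 3 - 1*(-150) = 3 + 150 = 153)
l² = 153² = 23409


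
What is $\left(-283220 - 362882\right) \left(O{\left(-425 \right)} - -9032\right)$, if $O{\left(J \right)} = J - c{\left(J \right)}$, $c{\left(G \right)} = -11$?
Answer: $-5568107036$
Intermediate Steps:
$O{\left(J \right)} = 11 + J$ ($O{\left(J \right)} = J - -11 = J + 11 = 11 + J$)
$\left(-283220 - 362882\right) \left(O{\left(-425 \right)} - -9032\right) = \left(-283220 - 362882\right) \left(\left(11 - 425\right) - -9032\right) = - 646102 \left(-414 + 9032\right) = \left(-646102\right) 8618 = -5568107036$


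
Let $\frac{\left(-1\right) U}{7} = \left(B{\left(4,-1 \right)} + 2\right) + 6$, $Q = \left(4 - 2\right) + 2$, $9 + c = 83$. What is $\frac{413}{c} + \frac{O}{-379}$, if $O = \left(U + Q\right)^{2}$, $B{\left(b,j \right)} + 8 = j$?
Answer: $\frac{147573}{28046} \approx 5.2618$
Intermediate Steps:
$c = 74$ ($c = -9 + 83 = 74$)
$B{\left(b,j \right)} = -8 + j$
$Q = 4$ ($Q = 2 + 2 = 4$)
$U = 7$ ($U = - 7 \left(\left(\left(-8 - 1\right) + 2\right) + 6\right) = - 7 \left(\left(-9 + 2\right) + 6\right) = - 7 \left(-7 + 6\right) = \left(-7\right) \left(-1\right) = 7$)
$O = 121$ ($O = \left(7 + 4\right)^{2} = 11^{2} = 121$)
$\frac{413}{c} + \frac{O}{-379} = \frac{413}{74} + \frac{121}{-379} = 413 \cdot \frac{1}{74} + 121 \left(- \frac{1}{379}\right) = \frac{413}{74} - \frac{121}{379} = \frac{147573}{28046}$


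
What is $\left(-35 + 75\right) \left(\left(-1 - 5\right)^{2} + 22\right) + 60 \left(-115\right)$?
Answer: $-4580$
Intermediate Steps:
$\left(-35 + 75\right) \left(\left(-1 - 5\right)^{2} + 22\right) + 60 \left(-115\right) = 40 \left(\left(-6\right)^{2} + 22\right) - 6900 = 40 \left(36 + 22\right) - 6900 = 40 \cdot 58 - 6900 = 2320 - 6900 = -4580$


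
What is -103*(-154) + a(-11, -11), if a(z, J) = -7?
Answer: 15855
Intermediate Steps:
-103*(-154) + a(-11, -11) = -103*(-154) - 7 = 15862 - 7 = 15855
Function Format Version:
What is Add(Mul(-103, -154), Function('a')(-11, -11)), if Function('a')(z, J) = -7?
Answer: 15855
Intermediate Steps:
Add(Mul(-103, -154), Function('a')(-11, -11)) = Add(Mul(-103, -154), -7) = Add(15862, -7) = 15855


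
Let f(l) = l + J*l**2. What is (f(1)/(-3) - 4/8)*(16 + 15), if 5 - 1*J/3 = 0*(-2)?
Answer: -1085/6 ≈ -180.83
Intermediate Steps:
J = 15 (J = 15 - 0*(-2) = 15 - 3*0 = 15 + 0 = 15)
f(l) = l + 15*l**2
(f(1)/(-3) - 4/8)*(16 + 15) = ((1*(1 + 15*1))/(-3) - 4/8)*(16 + 15) = ((1*(1 + 15))*(-1/3) - 4*1/8)*31 = ((1*16)*(-1/3) - 1/2)*31 = (16*(-1/3) - 1/2)*31 = (-16/3 - 1/2)*31 = -35/6*31 = -1085/6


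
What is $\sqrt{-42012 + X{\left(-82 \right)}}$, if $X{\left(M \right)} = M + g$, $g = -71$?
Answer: $3 i \sqrt{4685} \approx 205.34 i$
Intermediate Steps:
$X{\left(M \right)} = -71 + M$ ($X{\left(M \right)} = M - 71 = -71 + M$)
$\sqrt{-42012 + X{\left(-82 \right)}} = \sqrt{-42012 - 153} = \sqrt{-42165} = 3 i \sqrt{4685}$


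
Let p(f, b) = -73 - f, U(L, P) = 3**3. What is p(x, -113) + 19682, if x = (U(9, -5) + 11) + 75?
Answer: 19496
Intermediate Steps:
U(L, P) = 27
x = 113 (x = (27 + 11) + 75 = 38 + 75 = 113)
p(x, -113) + 19682 = (-73 - 1*113) + 19682 = (-73 - 113) + 19682 = -186 + 19682 = 19496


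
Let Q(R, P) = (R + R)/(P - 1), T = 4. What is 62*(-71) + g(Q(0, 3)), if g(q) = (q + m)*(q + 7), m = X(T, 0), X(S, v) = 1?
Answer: -4395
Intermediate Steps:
Q(R, P) = 2*R/(-1 + P) (Q(R, P) = (2*R)/(-1 + P) = 2*R/(-1 + P))
m = 1
g(q) = (1 + q)*(7 + q) (g(q) = (q + 1)*(q + 7) = (1 + q)*(7 + q))
62*(-71) + g(Q(0, 3)) = 62*(-71) + (7 + (2*0/(-1 + 3))² + 8*(2*0/(-1 + 3))) = -4402 + (7 + (2*0/2)² + 8*(2*0/2)) = -4402 + (7 + (2*0*(½))² + 8*(2*0*(½))) = -4402 + (7 + 0² + 8*0) = -4402 + (7 + 0 + 0) = -4402 + 7 = -4395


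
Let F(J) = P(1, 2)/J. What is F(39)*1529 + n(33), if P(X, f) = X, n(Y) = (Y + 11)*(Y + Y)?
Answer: 114785/39 ≈ 2943.2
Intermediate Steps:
n(Y) = 2*Y*(11 + Y) (n(Y) = (11 + Y)*(2*Y) = 2*Y*(11 + Y))
F(J) = 1/J
F(39)*1529 + n(33) = 1529/39 + 2*33*(11 + 33) = (1/39)*1529 + 2*33*44 = 1529/39 + 2904 = 114785/39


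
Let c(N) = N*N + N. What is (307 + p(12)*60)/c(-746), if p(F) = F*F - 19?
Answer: 7807/555770 ≈ 0.014047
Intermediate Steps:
c(N) = N + N² (c(N) = N² + N = N + N²)
p(F) = -19 + F² (p(F) = F² - 19 = -19 + F²)
(307 + p(12)*60)/c(-746) = (307 + (-19 + 12²)*60)/((-746*(1 - 746))) = (307 + (-19 + 144)*60)/((-746*(-745))) = (307 + 125*60)/555770 = (307 + 7500)*(1/555770) = 7807*(1/555770) = 7807/555770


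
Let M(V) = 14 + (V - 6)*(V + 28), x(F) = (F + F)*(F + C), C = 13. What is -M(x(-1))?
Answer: 106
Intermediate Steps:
x(F) = 2*F*(13 + F) (x(F) = (F + F)*(F + 13) = (2*F)*(13 + F) = 2*F*(13 + F))
M(V) = 14 + (-6 + V)*(28 + V)
-M(x(-1)) = -(-154 + (2*(-1)*(13 - 1))**2 + 22*(2*(-1)*(13 - 1))) = -(-154 + (2*(-1)*12)**2 + 22*(2*(-1)*12)) = -(-154 + (-24)**2 + 22*(-24)) = -(-154 + 576 - 528) = -1*(-106) = 106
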